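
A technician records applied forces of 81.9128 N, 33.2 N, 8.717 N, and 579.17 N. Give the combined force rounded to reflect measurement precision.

703.0 N

81.9128 N + 33.2 N + 8.717 N + 579.17 N = 702.9998 N.
Addition/subtraction keeps the fewest decimal places: 81.9128 → 4 decimal places, 33.2 → 1 decimal place, 8.717 → 3 decimal places, 579.17 → 2 decimal places; limit is 1.
Rounded to 1 decimal place: 703.0 N.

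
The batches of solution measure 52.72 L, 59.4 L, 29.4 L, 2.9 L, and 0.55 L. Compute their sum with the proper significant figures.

52.72 L + 59.4 L + 29.4 L + 2.9 L + 0.55 L = 144.97 L.
Addition/subtraction keeps the fewest decimal places: 52.72 → 2 decimal places, 59.4 → 1 decimal place, 29.4 → 1 decimal place, 2.9 → 1 decimal place, 0.55 → 2 decimal places; limit is 1.
Rounded to 1 decimal place: 145.0 L.

145.0 L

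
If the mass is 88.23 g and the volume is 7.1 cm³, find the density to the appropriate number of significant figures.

density = 88.23 g ÷ 7.1 cm³ = 12.4267605634… g/cm³.
88.23 has 4 significant figures; 7.1 has 2.
Division/multiplication keeps the fewest: 2 significant figures.
Rounded: 12 g/cm³.

12 g/cm³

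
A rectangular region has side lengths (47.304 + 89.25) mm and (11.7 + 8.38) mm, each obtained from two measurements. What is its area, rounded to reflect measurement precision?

47.304 + 89.25 = 136.554, limited to 2 d.p. → 5 s.f.; 11.7 + 8.38 = 20.08, limited to 1 d.p. → 3 s.f.
Carrying full precision, 136.554 × 20.08 = 2742.00432; keep min(5, 3) = 3 s.f.
Rounded to 3 significant figures: 2.74 × 10^3 mm².

2.74 × 10^3 mm²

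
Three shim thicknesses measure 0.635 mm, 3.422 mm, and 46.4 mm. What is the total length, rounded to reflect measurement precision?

50.5 mm

0.635 mm + 3.422 mm + 46.4 mm = 50.457 mm.
Addition/subtraction keeps the fewest decimal places: 0.635 → 3 decimal places, 3.422 → 3 decimal places, 46.4 → 1 decimal place; limit is 1.
Rounded to 1 decimal place: 50.5 mm.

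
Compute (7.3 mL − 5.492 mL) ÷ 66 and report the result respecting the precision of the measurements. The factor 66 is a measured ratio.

0.027 mL

7.3 mL − 5.492 mL = 1.808 mL; the difference is limited to 1 decimal place (2 s.f.).
Carrying full precision, 1.808 ÷ 66 = 0.0273939393939… mL; 66 has 2 s.f., so the result keeps min(2, 2) = 2 s.f.
Rounded to 2 significant figures: 0.027 mL.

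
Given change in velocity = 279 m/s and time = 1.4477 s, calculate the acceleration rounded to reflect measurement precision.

acceleration = 279 m/s ÷ 1.4477 s = 192.719486081… m/s².
279 has 3 significant figures; 1.4477 has 5.
Division/multiplication keeps the fewest: 3 significant figures.
Rounded: 193 m/s².

193 m/s²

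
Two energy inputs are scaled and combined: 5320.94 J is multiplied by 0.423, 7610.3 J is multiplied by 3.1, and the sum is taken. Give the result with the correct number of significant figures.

5320.94 × 0.423 = 2250.75762 → 2.25 × 10³ J (3 s.f., last digit at the 10^1 place).
7610.3 × 3.1 = 23591.93 → 2.4 × 10⁴ J (2 s.f., last digit at the 10^3 place).
Sum: 25842.68762 J; keep the coarser place, 10^3.
Result: 2.6 × 10⁴ J.

2.6 × 10⁴ J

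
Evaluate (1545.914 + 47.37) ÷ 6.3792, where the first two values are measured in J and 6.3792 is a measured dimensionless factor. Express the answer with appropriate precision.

1545.914 J + 47.37 J = 1593.284 J; the sum is limited to 2 decimal places (6 s.f.).
Carrying full precision, 1593.284 ÷ 6.3792 = 249.762352646… J; 6.3792 has 5 s.f., so the result keeps min(6, 5) = 5 s.f.
Rounded to 5 significant figures: 249.76 J.

249.76 J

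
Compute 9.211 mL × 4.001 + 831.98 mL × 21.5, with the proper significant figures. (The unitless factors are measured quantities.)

1.79 × 10⁴ mL

9.211 × 4.001 = 36.853211 → 36.85 mL (4 s.f., last digit at the 10^-2 place).
831.98 × 21.5 = 17887.57 → 1.79 × 10⁴ mL (3 s.f., last digit at the 10^2 place).
Sum: 17924.423211 mL; keep the coarser place, 10^2.
Result: 1.79 × 10⁴ mL.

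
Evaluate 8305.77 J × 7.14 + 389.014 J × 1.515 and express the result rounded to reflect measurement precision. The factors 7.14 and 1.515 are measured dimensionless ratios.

5.99 × 10^4 J

8305.77 × 7.14 = 59303.1978 → 5.93 × 10^4 J (3 s.f., last digit at the 10^2 place).
389.014 × 1.515 = 589.35621 → 589.4 J (4 s.f., last digit at the 10^-1 place).
Sum: 59892.55401 J; keep the coarser place, 10^2.
Result: 5.99 × 10^4 J.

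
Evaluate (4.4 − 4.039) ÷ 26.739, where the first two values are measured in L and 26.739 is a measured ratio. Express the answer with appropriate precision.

4.4 L − 4.039 L = 0.361 L; the difference is limited to 1 decimal place (1 s.f.).
Carrying full precision, 0.361 ÷ 26.739 = 0.0135008788661… L; 26.739 has 5 s.f., so the result keeps min(1, 5) = 1 s.f.
Rounded to 1 significant figure: 0.01 L.

0.01 L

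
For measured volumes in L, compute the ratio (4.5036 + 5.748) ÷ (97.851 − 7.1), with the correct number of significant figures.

0.113

4.5036 + 5.748 = 10.2516, limited to 3 d.p. → 5 s.f.; 97.851 − 7.1 = 90.751, limited to 1 d.p. → 3 s.f.
Carrying full precision, 10.2516 ÷ 90.751 = 0.112964044473…; keep min(5, 3) = 3 s.f.
Rounded to 3 significant figures: 0.113.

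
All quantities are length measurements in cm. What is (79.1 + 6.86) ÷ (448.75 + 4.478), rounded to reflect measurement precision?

0.190

79.1 + 6.86 = 85.96, limited to 1 d.p. → 3 s.f.; 448.75 + 4.478 = 453.228, limited to 2 d.p. → 5 s.f.
Carrying full precision, 85.96 ÷ 453.228 = 0.189661715516…; keep min(3, 5) = 3 s.f.
Rounded to 3 significant figures: 0.190.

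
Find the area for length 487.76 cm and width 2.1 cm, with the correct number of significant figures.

area = 487.76 cm × 2.1 cm = 1024.296 cm².
487.76 has 5 significant figures; 2.1 has 2.
Division/multiplication keeps the fewest: 2 significant figures.
Rounded: 1.0 × 10³ cm².

1.0 × 10³ cm²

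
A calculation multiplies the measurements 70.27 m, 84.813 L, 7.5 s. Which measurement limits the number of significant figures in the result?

70.27 m → 4 s.f.; 84.813 L → 5 s.f.; 7.5 s → 2 s.f.
The fewest is 2 significant figures, from 7.5 s.

7.5 s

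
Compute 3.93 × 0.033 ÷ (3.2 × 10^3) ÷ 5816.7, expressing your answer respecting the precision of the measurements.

3.93 × 0.033 ÷ (3.2 × 10^3) ÷ 5816.7 = 6.96754603125 × 10^-9…
Multiplication/division keeps the fewest significant figures: 3.93 → 3 s.f., 0.033 → 2 s.f., 3.2 × 10^3 → 2 s.f., 5816.7 → 5 s.f.; limit is 2.
Rounded to 2 significant figures: 7.0 × 10^-9.

7.0 × 10^-9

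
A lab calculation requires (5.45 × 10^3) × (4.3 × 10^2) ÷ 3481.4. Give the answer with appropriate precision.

6.7 × 10^2

(5.45 × 10^3) × (4.3 × 10^2) ÷ 3481.4 = 673.148733268…
Multiplication/division keeps the fewest significant figures: 5.45 × 10^3 → 3 s.f., 4.3 × 10^2 → 2 s.f., 3481.4 → 5 s.f.; limit is 2.
Rounded to 2 significant figures: 6.7 × 10^2.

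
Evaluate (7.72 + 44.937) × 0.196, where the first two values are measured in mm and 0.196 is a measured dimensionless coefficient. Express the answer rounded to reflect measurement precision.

7.72 mm + 44.937 mm = 52.657 mm; the sum is limited to 2 decimal places (4 s.f.).
Carrying full precision, 52.657 × 0.196 = 10.320772 mm; 0.196 has 3 s.f., so the result keeps min(4, 3) = 3 s.f.
Rounded to 3 significant figures: 10.3 mm.

10.3 mm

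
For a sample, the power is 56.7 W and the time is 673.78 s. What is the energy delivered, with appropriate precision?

energy delivered = 56.7 W × 673.78 s = 38203.326 J.
56.7 has 3 significant figures; 673.78 has 5.
Division/multiplication keeps the fewest: 3 significant figures.
Rounded: 3.82 × 10⁴ J.

3.82 × 10⁴ J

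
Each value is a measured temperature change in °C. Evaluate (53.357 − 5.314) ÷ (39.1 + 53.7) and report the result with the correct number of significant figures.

0.518

53.357 − 5.314 = 48.043, limited to 3 d.p. → 5 s.f.; 39.1 + 53.7 = 92.8, limited to 1 d.p. → 3 s.f.
Carrying full precision, 48.043 ÷ 92.8 = 0.517704741379…; keep min(5, 3) = 3 s.f.
Rounded to 3 significant figures: 0.518.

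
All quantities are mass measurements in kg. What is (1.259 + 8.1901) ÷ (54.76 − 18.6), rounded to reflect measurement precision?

1.259 + 8.1901 = 9.4491, limited to 3 d.p. → 4 s.f.; 54.76 − 18.6 = 36.16, limited to 1 d.p. → 3 s.f.
Carrying full precision, 9.4491 ÷ 36.16 = 0.261313606195…; keep min(4, 3) = 3 s.f.
Rounded to 3 significant figures: 0.261.

0.261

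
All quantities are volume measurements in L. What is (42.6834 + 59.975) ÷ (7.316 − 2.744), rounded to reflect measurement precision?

22.45

42.6834 + 59.975 = 102.6584, limited to 3 d.p. → 6 s.f.; 7.316 − 2.744 = 4.572, limited to 3 d.p. → 4 s.f.
Carrying full precision, 102.6584 ÷ 4.572 = 22.4537182852…; keep min(6, 4) = 4 s.f.
Rounded to 4 significant figures: 22.45.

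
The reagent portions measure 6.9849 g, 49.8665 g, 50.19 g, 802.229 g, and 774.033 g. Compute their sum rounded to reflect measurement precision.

1.68330 × 10³ g

6.9849 g + 49.8665 g + 50.19 g + 802.229 g + 774.033 g = 1683.3034 g.
Addition/subtraction keeps the fewest decimal places: 6.9849 → 4 decimal places, 49.8665 → 4 decimal places, 50.19 → 2 decimal places, 802.229 → 3 decimal places, 774.033 → 3 decimal places; limit is 2.
Rounded to 2 decimal places: 1.68330 × 10³ g.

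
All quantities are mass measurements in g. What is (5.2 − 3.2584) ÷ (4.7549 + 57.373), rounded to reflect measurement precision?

0.031

5.2 − 3.2584 = 1.9416, limited to 1 d.p. → 2 s.f.; 4.7549 + 57.373 = 62.1279, limited to 3 d.p. → 5 s.f.
Carrying full precision, 1.9416 ÷ 62.1279 = 0.0312516598823…; keep min(2, 5) = 2 s.f.
Rounded to 2 significant figures: 0.031.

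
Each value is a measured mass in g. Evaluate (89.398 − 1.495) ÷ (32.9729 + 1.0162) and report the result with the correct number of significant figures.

89.398 − 1.495 = 87.903, limited to 3 d.p. → 5 s.f.; 32.9729 + 1.0162 = 33.9891, limited to 4 d.p. → 6 s.f.
Carrying full precision, 87.903 ÷ 33.9891 = 2.58621146191…; keep min(5, 6) = 5 s.f.
Rounded to 5 significant figures: 2.5862.

2.5862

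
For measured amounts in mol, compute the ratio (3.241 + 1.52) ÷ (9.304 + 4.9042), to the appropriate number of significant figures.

0.335

3.241 + 1.52 = 4.761, limited to 2 d.p. → 3 s.f.; 9.304 + 4.9042 = 14.2082, limited to 3 d.p. → 5 s.f.
Carrying full precision, 4.761 ÷ 14.2082 = 0.335088188511…; keep min(3, 5) = 3 s.f.
Rounded to 3 significant figures: 0.335.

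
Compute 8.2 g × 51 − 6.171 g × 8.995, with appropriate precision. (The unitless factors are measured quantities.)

3.6 × 10² g

8.2 × 51 = 418.2 → 4.2 × 10² g (2 s.f., last digit at the 10^1 place).
6.171 × 8.995 = 55.508145 → 55.51 g (4 s.f., last digit at the 10^-2 place).
Difference: 362.691855 g; keep the coarser place, 10^1.
Result: 3.6 × 10² g.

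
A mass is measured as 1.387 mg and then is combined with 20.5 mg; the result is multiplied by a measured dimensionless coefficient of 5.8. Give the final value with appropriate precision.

1.3 × 10² mg

1.387 mg + 20.5 mg = 21.887 mg; the sum is limited to 1 decimal place (3 s.f.).
Carrying full precision, 21.887 × 5.8 = 126.9446 mg; 5.8 has 2 s.f., so the result keeps min(3, 2) = 2 s.f.
Rounded to 2 significant figures: 1.3 × 10² mg.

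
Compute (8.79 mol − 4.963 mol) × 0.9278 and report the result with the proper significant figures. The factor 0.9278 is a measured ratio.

3.55 mol

8.79 mol − 4.963 mol = 3.827 mol; the difference is limited to 2 decimal places (3 s.f.).
Carrying full precision, 3.827 × 0.9278 = 3.5506906 mol; 0.9278 has 4 s.f., so the result keeps min(3, 4) = 3 s.f.
Rounded to 3 significant figures: 3.55 mol.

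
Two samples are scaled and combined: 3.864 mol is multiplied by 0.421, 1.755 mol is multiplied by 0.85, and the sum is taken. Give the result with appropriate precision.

3.864 × 0.421 = 1.626744 → 1.63 mol (3 s.f., last digit at the 10^-2 place).
1.755 × 0.85 = 1.49175 → 1.5 mol (2 s.f., last digit at the 10^-1 place).
Sum: 3.118494 mol; keep the coarser place, 10^-1.
Result: 3.1 mol.

3.1 mol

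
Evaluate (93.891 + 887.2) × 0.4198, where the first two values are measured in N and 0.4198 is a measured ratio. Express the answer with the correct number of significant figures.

411.9 N

93.891 N + 887.2 N = 981.091 N; the sum is limited to 1 decimal place (4 s.f.).
Carrying full precision, 981.091 × 0.4198 = 411.8620018 N; 0.4198 has 4 s.f., so the result keeps min(4, 4) = 4 s.f.
Rounded to 4 significant figures: 411.9 N.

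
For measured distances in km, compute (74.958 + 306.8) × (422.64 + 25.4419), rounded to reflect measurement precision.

1.711 × 10⁵ km²

74.958 + 306.8 = 381.758, limited to 1 d.p. → 4 s.f.; 422.64 + 25.4419 = 448.0819, limited to 2 d.p. → 5 s.f.
Carrying full precision, 381.758 × 448.0819 = 171058.84998…; keep min(4, 5) = 4 s.f.
Rounded to 4 significant figures: 1.711 × 10⁵ km².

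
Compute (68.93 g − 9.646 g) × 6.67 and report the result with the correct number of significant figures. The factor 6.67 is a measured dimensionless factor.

68.93 g − 9.646 g = 59.284 g; the difference is limited to 2 decimal places (4 s.f.).
Carrying full precision, 59.284 × 6.67 = 395.42428 g; 6.67 has 3 s.f., so the result keeps min(4, 3) = 3 s.f.
Rounded to 3 significant figures: 395 g.

395 g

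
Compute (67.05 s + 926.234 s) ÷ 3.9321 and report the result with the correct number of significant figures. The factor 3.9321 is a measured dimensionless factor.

252.61 s

67.05 s + 926.234 s = 993.284 s; the sum is limited to 2 decimal places (5 s.f.).
Carrying full precision, 993.284 ÷ 3.9321 = 252.609038427… s; 3.9321 has 5 s.f., so the result keeps min(5, 5) = 5 s.f.
Rounded to 5 significant figures: 252.61 s.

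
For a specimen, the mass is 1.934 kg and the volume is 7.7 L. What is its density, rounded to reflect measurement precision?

0.25 kg/L

density = 1.934 kg ÷ 7.7 L = 0.251168831169… kg/L.
1.934 has 4 significant figures; 7.7 has 2.
Division/multiplication keeps the fewest: 2 significant figures.
Rounded: 0.25 kg/L.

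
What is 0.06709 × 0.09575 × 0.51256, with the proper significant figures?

0.06709 × 0.09575 × 0.51256 = 0.0032926175258
Multiplication/division keeps the fewest significant figures: 0.06709 → 4 s.f., 0.09575 → 4 s.f., 0.51256 → 5 s.f.; limit is 4.
Rounded to 4 significant figures: 0.003293.

0.003293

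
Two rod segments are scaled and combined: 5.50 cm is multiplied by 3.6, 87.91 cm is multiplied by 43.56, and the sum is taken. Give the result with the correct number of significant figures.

5.50 × 3.6 = 19.8 → 20. cm (2 s.f., last digit at the 10^0 place).
87.91 × 43.56 = 3829.3596 → 3829 cm (4 s.f., last digit at the 10^0 place).
Sum: 3849.1596 cm; keep the coarser place, 10^0.
Result: 3849 cm.

3849 cm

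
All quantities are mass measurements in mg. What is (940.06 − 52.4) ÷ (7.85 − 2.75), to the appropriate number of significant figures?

174

940.06 − 52.4 = 887.66, limited to 1 d.p. → 4 s.f.; 7.85 − 2.75 = 5.10, limited to 2 d.p. → 3 s.f.
Carrying full precision, 887.66 ÷ 5.10 = 174.050980392…; keep min(4, 3) = 3 s.f.
Rounded to 3 significant figures: 174.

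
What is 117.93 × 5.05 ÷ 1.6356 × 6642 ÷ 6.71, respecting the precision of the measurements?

3.60 × 10^5

117.93 × 5.05 ÷ 1.6356 × 6642 ÷ 6.71 = 360425.015554…
Multiplication/division keeps the fewest significant figures: 117.93 → 5 s.f., 5.05 → 3 s.f., 1.6356 → 5 s.f., 6642 → 4 s.f., 6.71 → 3 s.f.; limit is 3.
Rounded to 3 significant figures: 3.60 × 10^5.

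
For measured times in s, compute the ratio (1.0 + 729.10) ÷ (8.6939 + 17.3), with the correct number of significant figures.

28.1

1.0 + 729.10 = 730.10, limited to 1 d.p. → 4 s.f.; 8.6939 + 17.3 = 25.9939, limited to 1 d.p. → 3 s.f.
Carrying full precision, 730.10 ÷ 25.9939 = 28.0873589573…; keep min(4, 3) = 3 s.f.
Rounded to 3 significant figures: 28.1.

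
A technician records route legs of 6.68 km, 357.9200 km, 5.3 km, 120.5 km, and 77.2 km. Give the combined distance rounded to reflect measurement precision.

567.6 km

6.68 km + 357.9200 km + 5.3 km + 120.5 km + 77.2 km = 567.6000 km.
Addition/subtraction keeps the fewest decimal places: 6.68 → 2 decimal places, 357.9200 → 4 decimal places, 5.3 → 1 decimal place, 120.5 → 1 decimal place, 77.2 → 1 decimal place; limit is 1.
Rounded to 1 decimal place: 567.6 km.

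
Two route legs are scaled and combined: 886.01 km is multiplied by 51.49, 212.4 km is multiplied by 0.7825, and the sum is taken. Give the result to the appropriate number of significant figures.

4.579 × 10⁴ km

886.01 × 51.49 = 45620.6549 → 4.562 × 10⁴ km (4 s.f., last digit at the 10^1 place).
212.4 × 0.7825 = 166.203 → 166.2 km (4 s.f., last digit at the 10^-1 place).
Sum: 45786.8579 km; keep the coarser place, 10^1.
Result: 4.579 × 10⁴ km.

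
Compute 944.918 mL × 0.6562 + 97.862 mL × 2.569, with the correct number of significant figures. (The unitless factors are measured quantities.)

871.5 mL

944.918 × 0.6562 = 620.0551916 → 620.1 mL (4 s.f., last digit at the 10^-1 place).
97.862 × 2.569 = 251.407478 → 251.4 mL (4 s.f., last digit at the 10^-1 place).
Sum: 871.4626696 mL; keep the coarser place, 10^-1.
Result: 871.5 mL.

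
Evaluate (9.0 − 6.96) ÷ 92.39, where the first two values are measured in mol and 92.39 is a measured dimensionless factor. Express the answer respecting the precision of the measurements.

0.022 mol

9.0 mol − 6.96 mol = 2.04 mol; the difference is limited to 1 decimal place (2 s.f.).
Carrying full precision, 2.04 ÷ 92.39 = 0.022080311722… mol; 92.39 has 4 s.f., so the result keeps min(2, 4) = 2 s.f.
Rounded to 2 significant figures: 0.022 mol.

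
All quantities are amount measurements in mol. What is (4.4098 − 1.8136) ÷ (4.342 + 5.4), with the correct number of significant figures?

4.4098 − 1.8136 = 2.5962, limited to 4 d.p. → 5 s.f.; 4.342 + 5.4 = 9.742, limited to 1 d.p. → 2 s.f.
Carrying full precision, 2.5962 ÷ 9.742 = 0.266495586122…; keep min(5, 2) = 2 s.f.
Rounded to 2 significant figures: 0.27.

0.27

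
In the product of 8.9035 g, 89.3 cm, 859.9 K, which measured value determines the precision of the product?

8.9035 g → 5 s.f.; 89.3 cm → 3 s.f.; 859.9 K → 4 s.f.
The fewest is 3 significant figures, from 89.3 cm.

89.3 cm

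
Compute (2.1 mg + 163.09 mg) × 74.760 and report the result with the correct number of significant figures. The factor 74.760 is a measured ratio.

2.1 mg + 163.09 mg = 165.19 mg; the sum is limited to 1 decimal place (4 s.f.).
Carrying full precision, 165.19 × 74.760 = 12349.6044 mg; 74.760 has 5 s.f., so the result keeps min(4, 5) = 4 s.f.
Rounded to 4 significant figures: 1.235 × 10^4 mg.

1.235 × 10^4 mg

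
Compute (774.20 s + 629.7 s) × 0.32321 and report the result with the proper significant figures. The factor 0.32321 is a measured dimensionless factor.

453.75 s

774.20 s + 629.7 s = 1403.90 s; the sum is limited to 1 decimal place (5 s.f.).
Carrying full precision, 1403.90 × 0.32321 = 453.754519 s; 0.32321 has 5 s.f., so the result keeps min(5, 5) = 5 s.f.
Rounded to 5 significant figures: 453.75 s.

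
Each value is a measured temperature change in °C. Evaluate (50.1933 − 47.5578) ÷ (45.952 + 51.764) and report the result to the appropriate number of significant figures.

50.1933 − 47.5578 = 2.6355, limited to 4 d.p. → 5 s.f.; 45.952 + 51.764 = 97.716, limited to 3 d.p. → 5 s.f.
Carrying full precision, 2.6355 ÷ 97.716 = 0.0269710180523…; keep min(5, 5) = 5 s.f.
Rounded to 5 significant figures: 0.026971.

0.026971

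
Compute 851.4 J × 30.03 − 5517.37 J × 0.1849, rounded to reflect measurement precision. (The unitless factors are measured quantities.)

2.455 × 10⁴ J

851.4 × 30.03 = 25567.542 → 2.557 × 10⁴ J (4 s.f., last digit at the 10^1 place).
5517.37 × 0.1849 = 1020.161713 → 1020. J (4 s.f., last digit at the 10^0 place).
Difference: 24547.380287 J; keep the coarser place, 10^1.
Result: 2.455 × 10⁴ J.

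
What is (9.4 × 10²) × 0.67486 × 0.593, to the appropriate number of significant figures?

(9.4 × 10²) × 0.67486 × 0.593 = 376.1804612
Multiplication/division keeps the fewest significant figures: 9.4 × 10² → 2 s.f., 0.67486 → 5 s.f., 0.593 → 3 s.f.; limit is 2.
Rounded to 2 significant figures: 3.8 × 10².

3.8 × 10²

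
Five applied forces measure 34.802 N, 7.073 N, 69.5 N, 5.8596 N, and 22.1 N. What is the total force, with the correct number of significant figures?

34.802 N + 7.073 N + 69.5 N + 5.8596 N + 22.1 N = 139.3346 N.
Addition/subtraction keeps the fewest decimal places: 34.802 → 3 decimal places, 7.073 → 3 decimal places, 69.5 → 1 decimal place, 5.8596 → 4 decimal places, 22.1 → 1 decimal place; limit is 1.
Rounded to 1 decimal place: 139.3 N.

139.3 N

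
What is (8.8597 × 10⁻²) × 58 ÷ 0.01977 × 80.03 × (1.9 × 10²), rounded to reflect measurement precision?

4.0 × 10⁶

(8.8597 × 10⁻²) × 58 ÷ 0.01977 × 80.03 × (1.9 × 10²) = 3952271.38939…
Multiplication/division keeps the fewest significant figures: 8.8597 × 10⁻² → 5 s.f., 58 → 2 s.f., 0.01977 → 4 s.f., 80.03 → 4 s.f., 1.9 × 10² → 2 s.f.; limit is 2.
Rounded to 2 significant figures: 4.0 × 10⁶.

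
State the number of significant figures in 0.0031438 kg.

5

0.0031438: leading zeros are not significant.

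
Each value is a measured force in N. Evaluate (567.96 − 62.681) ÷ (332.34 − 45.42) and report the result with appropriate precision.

1.7610

567.96 − 62.681 = 505.279, limited to 2 d.p. → 5 s.f.; 332.34 − 45.42 = 286.92, limited to 2 d.p. → 5 s.f.
Carrying full precision, 505.279 ÷ 286.92 = 1.76104489056…; keep min(5, 5) = 5 s.f.
Rounded to 5 significant figures: 1.7610.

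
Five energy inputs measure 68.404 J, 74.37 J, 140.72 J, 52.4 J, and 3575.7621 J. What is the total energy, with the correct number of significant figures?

68.404 J + 74.37 J + 140.72 J + 52.4 J + 3575.7621 J = 3911.6561 J.
Addition/subtraction keeps the fewest decimal places: 68.404 → 3 decimal places, 74.37 → 2 decimal places, 140.72 → 2 decimal places, 52.4 → 1 decimal place, 3575.7621 → 4 decimal places; limit is 1.
Rounded to 1 decimal place: 3911.7 J.

3911.7 J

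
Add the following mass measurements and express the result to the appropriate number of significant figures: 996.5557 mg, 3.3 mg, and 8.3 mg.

996.5557 mg + 3.3 mg + 8.3 mg = 1008.1557 mg.
Addition/subtraction keeps the fewest decimal places: 996.5557 → 4 decimal places, 3.3 → 1 decimal place, 8.3 → 1 decimal place; limit is 1.
Rounded to 1 decimal place: 1008.2 mg.

1008.2 mg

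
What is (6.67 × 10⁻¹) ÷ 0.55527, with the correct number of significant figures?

(6.67 × 10⁻¹) ÷ 0.55527 = 1.20121742576…
Multiplication/division keeps the fewest significant figures: 6.67 × 10⁻¹ → 3 s.f., 0.55527 → 5 s.f.; limit is 3.
Rounded to 3 significant figures: 1.20.

1.20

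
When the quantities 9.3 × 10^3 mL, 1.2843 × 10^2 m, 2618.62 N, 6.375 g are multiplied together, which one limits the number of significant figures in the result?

9.3 × 10^3 mL

9.3 × 10^3 mL → 2 s.f.; 1.2843 × 10^2 m → 5 s.f.; 2618.62 N → 6 s.f.; 6.375 g → 4 s.f.
The fewest is 2 significant figures, from 9.3 × 10^3 mL.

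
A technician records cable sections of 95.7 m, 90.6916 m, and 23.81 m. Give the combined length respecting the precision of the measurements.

210.2 m

95.7 m + 90.6916 m + 23.81 m = 210.2016 m.
Addition/subtraction keeps the fewest decimal places: 95.7 → 1 decimal place, 90.6916 → 4 decimal places, 23.81 → 2 decimal places; limit is 1.
Rounded to 1 decimal place: 210.2 m.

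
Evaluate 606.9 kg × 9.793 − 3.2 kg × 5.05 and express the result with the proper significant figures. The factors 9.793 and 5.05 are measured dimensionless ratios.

5927 kg

606.9 × 9.793 = 5943.3717 → 5943 kg (4 s.f., last digit at the 10^0 place).
3.2 × 5.05 = 16.16 → 16 kg (2 s.f., last digit at the 10^0 place).
Difference: 5927.2117 kg; keep the coarser place, 10^0.
Result: 5927 kg.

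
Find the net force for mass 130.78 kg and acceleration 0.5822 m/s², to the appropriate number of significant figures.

76.14 N

net force = 130.78 kg × 0.5822 m/s² = 76.140116 N.
130.78 has 5 significant figures; 0.5822 has 4.
Division/multiplication keeps the fewest: 4 significant figures.
Rounded: 76.14 N.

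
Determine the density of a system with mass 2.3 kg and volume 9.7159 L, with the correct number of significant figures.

0.24 kg/L

density = 2.3 kg ÷ 9.7159 L = 0.236725367696… kg/L.
2.3 has 2 significant figures; 9.7159 has 5.
Division/multiplication keeps the fewest: 2 significant figures.
Rounded: 0.24 kg/L.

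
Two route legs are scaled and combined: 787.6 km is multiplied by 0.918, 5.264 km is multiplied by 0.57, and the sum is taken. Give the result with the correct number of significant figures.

787.6 × 0.918 = 723.0168 → 723 km (3 s.f., last digit at the 10^0 place).
5.264 × 0.57 = 3.00048 → 3.0 km (2 s.f., last digit at the 10^-1 place).
Sum: 726.01728 km; keep the coarser place, 10^0.
Result: 726 km.

726 km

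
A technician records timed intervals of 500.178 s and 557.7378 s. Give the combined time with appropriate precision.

1057.916 s

500.178 s + 557.7378 s = 1057.9158 s.
Addition/subtraction keeps the fewest decimal places: 500.178 → 3 decimal places, 557.7378 → 4 decimal places; limit is 3.
Rounded to 3 decimal places: 1057.916 s.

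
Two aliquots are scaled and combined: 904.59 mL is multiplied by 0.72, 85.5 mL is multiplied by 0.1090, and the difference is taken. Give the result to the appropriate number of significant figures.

904.59 × 0.72 = 651.3048 → 6.5 × 10^2 mL (2 s.f., last digit at the 10^1 place).
85.5 × 0.1090 = 9.3195 → 9.32 mL (3 s.f., last digit at the 10^-2 place).
Difference: 641.9853 mL; keep the coarser place, 10^1.
Result: 6.4 × 10^2 mL.

6.4 × 10^2 mL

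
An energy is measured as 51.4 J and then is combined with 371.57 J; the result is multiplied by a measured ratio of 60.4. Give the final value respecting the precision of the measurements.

2.55 × 10⁴ J

51.4 J + 371.57 J = 422.97 J; the sum is limited to 1 decimal place (4 s.f.).
Carrying full precision, 422.97 × 60.4 = 25547.388 J; 60.4 has 3 s.f., so the result keeps min(4, 3) = 3 s.f.
Rounded to 3 significant figures: 2.55 × 10⁴ J.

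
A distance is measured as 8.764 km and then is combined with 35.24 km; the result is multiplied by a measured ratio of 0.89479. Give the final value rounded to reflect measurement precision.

39.37 km

8.764 km + 35.24 km = 44.004 km; the sum is limited to 2 decimal places (4 s.f.).
Carrying full precision, 44.004 × 0.89479 = 39.37433916 km; 0.89479 has 5 s.f., so the result keeps min(4, 5) = 4 s.f.
Rounded to 4 significant figures: 39.37 km.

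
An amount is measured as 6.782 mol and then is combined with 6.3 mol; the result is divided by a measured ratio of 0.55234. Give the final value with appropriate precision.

23.7 mol

6.782 mol + 6.3 mol = 13.082 mol; the sum is limited to 1 decimal place (3 s.f.).
Carrying full precision, 13.082 ÷ 0.55234 = 23.6846869682… mol; 0.55234 has 5 s.f., so the result keeps min(3, 5) = 3 s.f.
Rounded to 3 significant figures: 23.7 mol.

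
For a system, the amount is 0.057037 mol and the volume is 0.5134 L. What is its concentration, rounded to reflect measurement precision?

0.1111 mol/L

concentration = 0.057037 mol ÷ 0.5134 L = 0.11109661083… mol/L.
0.057037 has 5 significant figures; 0.5134 has 4.
Division/multiplication keeps the fewest: 4 significant figures.
Rounded: 0.1111 mol/L.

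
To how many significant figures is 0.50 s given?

0.50: leading zeros are not significant; trailing zeros after a decimal point are significant.

2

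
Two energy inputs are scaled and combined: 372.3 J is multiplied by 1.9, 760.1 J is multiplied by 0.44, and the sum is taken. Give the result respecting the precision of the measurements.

1.04 × 10^3 J

372.3 × 1.9 = 707.37 → 7.1 × 10^2 J (2 s.f., last digit at the 10^1 place).
760.1 × 0.44 = 334.444 → 3.3 × 10^2 J (2 s.f., last digit at the 10^1 place).
Sum: 1041.814 J; keep the coarser place, 10^1.
Result: 1.04 × 10^3 J.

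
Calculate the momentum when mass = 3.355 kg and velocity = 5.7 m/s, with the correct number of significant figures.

19 kg·m/s

momentum = 3.355 kg × 5.7 m/s = 19.1235 kg·m/s.
3.355 has 4 significant figures; 5.7 has 2.
Division/multiplication keeps the fewest: 2 significant figures.
Rounded: 19 kg·m/s.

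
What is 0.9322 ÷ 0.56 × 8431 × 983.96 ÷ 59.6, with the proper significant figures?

0.9322 ÷ 0.56 × 8431 × 983.96 ÷ 59.6 = 231702.833583…
Multiplication/division keeps the fewest significant figures: 0.9322 → 4 s.f., 0.56 → 2 s.f., 8431 → 4 s.f., 983.96 → 5 s.f., 59.6 → 3 s.f.; limit is 2.
Rounded to 2 significant figures: 2.3 × 10⁵.

2.3 × 10⁵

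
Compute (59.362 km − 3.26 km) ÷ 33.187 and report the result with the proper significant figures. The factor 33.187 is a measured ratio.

1.690 km

59.362 km − 3.26 km = 56.102 km; the difference is limited to 2 decimal places (4 s.f.).
Carrying full precision, 56.102 ÷ 33.187 = 1.69048121252… km; 33.187 has 5 s.f., so the result keeps min(4, 5) = 4 s.f.
Rounded to 4 significant figures: 1.690 km.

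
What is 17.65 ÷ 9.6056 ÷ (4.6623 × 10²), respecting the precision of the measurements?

17.65 ÷ 9.6056 ÷ (4.6623 × 10²) = 0.00394112307075…
Multiplication/division keeps the fewest significant figures: 17.65 → 4 s.f., 9.6056 → 5 s.f., 4.6623 × 10² → 5 s.f.; limit is 4.
Rounded to 4 significant figures: 0.003941.

0.003941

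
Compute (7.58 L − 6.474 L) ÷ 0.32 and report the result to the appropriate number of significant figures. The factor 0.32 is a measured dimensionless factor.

7.58 L − 6.474 L = 1.106 L; the difference is limited to 2 decimal places (3 s.f.).
Carrying full precision, 1.106 ÷ 0.32 = 3.45625 L; 0.32 has 2 s.f., so the result keeps min(3, 2) = 2 s.f.
Rounded to 2 significant figures: 3.5 L.

3.5 L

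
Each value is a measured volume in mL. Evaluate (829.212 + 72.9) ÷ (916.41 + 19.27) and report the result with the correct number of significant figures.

0.9641

829.212 + 72.9 = 902.112, limited to 1 d.p. → 4 s.f.; 916.41 + 19.27 = 935.68, limited to 2 d.p. → 5 s.f.
Carrying full precision, 902.112 ÷ 935.68 = 0.964124487004…; keep min(4, 5) = 4 s.f.
Rounded to 4 significant figures: 0.9641.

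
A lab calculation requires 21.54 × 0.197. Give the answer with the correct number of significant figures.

21.54 × 0.197 = 4.24338
Multiplication/division keeps the fewest significant figures: 21.54 → 4 s.f., 0.197 → 3 s.f.; limit is 3.
Rounded to 3 significant figures: 4.24.

4.24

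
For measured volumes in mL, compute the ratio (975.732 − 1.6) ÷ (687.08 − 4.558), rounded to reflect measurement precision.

975.732 − 1.6 = 974.132, limited to 1 d.p. → 4 s.f.; 687.08 − 4.558 = 682.522, limited to 2 d.p. → 5 s.f.
Carrying full precision, 974.132 ÷ 682.522 = 1.42725362699…; keep min(4, 5) = 4 s.f.
Rounded to 4 significant figures: 1.427.

1.427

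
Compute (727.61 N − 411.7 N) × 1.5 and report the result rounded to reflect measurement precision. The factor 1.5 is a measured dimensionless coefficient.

4.7 × 10^2 N

727.61 N − 411.7 N = 315.91 N; the difference is limited to 1 decimal place (4 s.f.).
Carrying full precision, 315.91 × 1.5 = 473.865 N; 1.5 has 2 s.f., so the result keeps min(4, 2) = 2 s.f.
Rounded to 2 significant figures: 4.7 × 10^2 N.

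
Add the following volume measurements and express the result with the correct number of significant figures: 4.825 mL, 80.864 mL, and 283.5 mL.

4.825 mL + 80.864 mL + 283.5 mL = 369.189 mL.
Addition/subtraction keeps the fewest decimal places: 4.825 → 3 decimal places, 80.864 → 3 decimal places, 283.5 → 1 decimal place; limit is 1.
Rounded to 1 decimal place: 369.2 mL.

369.2 mL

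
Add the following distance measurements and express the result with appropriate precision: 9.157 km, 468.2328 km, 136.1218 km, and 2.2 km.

9.157 km + 468.2328 km + 136.1218 km + 2.2 km = 615.7116 km.
Addition/subtraction keeps the fewest decimal places: 9.157 → 3 decimal places, 468.2328 → 4 decimal places, 136.1218 → 4 decimal places, 2.2 → 1 decimal place; limit is 1.
Rounded to 1 decimal place: 615.7 km.

615.7 km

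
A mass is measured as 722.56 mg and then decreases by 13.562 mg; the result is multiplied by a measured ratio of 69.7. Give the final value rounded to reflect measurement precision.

4.94 × 10^4 mg

722.56 mg − 13.562 mg = 708.998 mg; the difference is limited to 2 decimal places (5 s.f.).
Carrying full precision, 708.998 × 69.7 = 49417.1606 mg; 69.7 has 3 s.f., so the result keeps min(5, 3) = 3 s.f.
Rounded to 3 significant figures: 4.94 × 10^4 mg.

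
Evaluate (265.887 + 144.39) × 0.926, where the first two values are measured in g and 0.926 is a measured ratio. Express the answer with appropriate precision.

265.887 g + 144.39 g = 410.277 g; the sum is limited to 2 decimal places (5 s.f.).
Carrying full precision, 410.277 × 0.926 = 379.916502 g; 0.926 has 3 s.f., so the result keeps min(5, 3) = 3 s.f.
Rounded to 3 significant figures: 3.80 × 10^2 g.

3.80 × 10^2 g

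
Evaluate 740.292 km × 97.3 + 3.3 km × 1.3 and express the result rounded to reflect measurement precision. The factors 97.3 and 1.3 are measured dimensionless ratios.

740.292 × 97.3 = 72030.4116 → 7.20 × 10⁴ km (3 s.f., last digit at the 10^2 place).
3.3 × 1.3 = 4.29 → 4.3 km (2 s.f., last digit at the 10^-1 place).
Sum: 72034.7016 km; keep the coarser place, 10^2.
Result: 7.20 × 10⁴ km.

7.20 × 10⁴ km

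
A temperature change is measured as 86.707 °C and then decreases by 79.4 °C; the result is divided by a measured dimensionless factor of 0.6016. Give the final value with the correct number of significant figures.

86.707 °C − 79.4 °C = 7.307 °C; the difference is limited to 1 decimal place (2 s.f.).
Carrying full precision, 7.307 ÷ 0.6016 = 12.1459441489… °C; 0.6016 has 4 s.f., so the result keeps min(2, 4) = 2 s.f.
Rounded to 2 significant figures: 12 °C.

12 °C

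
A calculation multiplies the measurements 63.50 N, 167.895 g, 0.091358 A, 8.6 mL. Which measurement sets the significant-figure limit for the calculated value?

63.50 N → 4 s.f.; 167.895 g → 6 s.f.; 0.091358 A → 5 s.f.; 8.6 mL → 2 s.f.
The fewest is 2 significant figures, from 8.6 mL.

8.6 mL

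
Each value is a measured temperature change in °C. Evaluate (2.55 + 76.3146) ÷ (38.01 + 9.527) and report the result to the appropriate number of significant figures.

1.659

2.55 + 76.3146 = 78.8646, limited to 2 d.p. → 4 s.f.; 38.01 + 9.527 = 47.537, limited to 2 d.p. → 4 s.f.
Carrying full precision, 78.8646 ÷ 47.537 = 1.65901508299…; keep min(4, 4) = 4 s.f.
Rounded to 4 significant figures: 1.659.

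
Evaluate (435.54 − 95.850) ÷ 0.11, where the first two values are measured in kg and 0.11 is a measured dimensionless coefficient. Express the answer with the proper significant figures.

3.1 × 10³ kg

435.54 kg − 95.850 kg = 339.690 kg; the difference is limited to 2 decimal places (5 s.f.).
Carrying full precision, 339.690 ÷ 0.11 = 3088.09090909… kg; 0.11 has 2 s.f., so the result keeps min(5, 2) = 2 s.f.
Rounded to 2 significant figures: 3.1 × 10³ kg.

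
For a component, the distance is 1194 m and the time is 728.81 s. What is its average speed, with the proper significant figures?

average speed = 1194 m ÷ 728.81 s = 1.6382870707… m/s.
1194 has 4 significant figures; 728.81 has 5.
Division/multiplication keeps the fewest: 4 significant figures.
Rounded: 1.638 m/s.

1.638 m/s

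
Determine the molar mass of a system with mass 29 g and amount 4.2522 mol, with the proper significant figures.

molar mass = 29 g ÷ 4.2522 mol = 6.81999905931… g/mol.
29 has 2 significant figures; 4.2522 has 5.
Division/multiplication keeps the fewest: 2 significant figures.
Rounded: 6.8 g/mol.

6.8 g/mol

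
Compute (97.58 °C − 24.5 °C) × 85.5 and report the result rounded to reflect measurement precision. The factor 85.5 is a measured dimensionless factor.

97.58 °C − 24.5 °C = 73.08 °C; the difference is limited to 1 decimal place (3 s.f.).
Carrying full precision, 73.08 × 85.5 = 6248.34 °C; 85.5 has 3 s.f., so the result keeps min(3, 3) = 3 s.f.
Rounded to 3 significant figures: 6.25 × 10³ °C.

6.25 × 10³ °C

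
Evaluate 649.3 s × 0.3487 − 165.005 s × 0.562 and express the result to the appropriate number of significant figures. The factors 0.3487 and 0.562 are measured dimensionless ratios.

1.337 × 10² s

649.3 × 0.3487 = 226.41091 → 226.4 s (4 s.f., last digit at the 10^-1 place).
165.005 × 0.562 = 92.73281 → 92.7 s (3 s.f., last digit at the 10^-1 place).
Difference: 133.6781 s; keep the coarser place, 10^-1.
Result: 1.337 × 10² s.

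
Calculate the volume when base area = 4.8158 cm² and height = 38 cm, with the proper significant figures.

volume = 4.8158 cm² × 38 cm = 183.0004 cm³.
4.8158 has 5 significant figures; 38 has 2.
Division/multiplication keeps the fewest: 2 significant figures.
Rounded: 1.8 × 10^2 cm³.

1.8 × 10^2 cm³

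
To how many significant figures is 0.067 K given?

2

0.067: leading zeros are not significant.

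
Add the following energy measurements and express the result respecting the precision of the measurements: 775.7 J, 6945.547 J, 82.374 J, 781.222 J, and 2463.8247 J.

11048.7 J

775.7 J + 6945.547 J + 82.374 J + 781.222 J + 2463.8247 J = 11048.6677 J.
Addition/subtraction keeps the fewest decimal places: 775.7 → 1 decimal place, 6945.547 → 3 decimal places, 82.374 → 3 decimal places, 781.222 → 3 decimal places, 2463.8247 → 4 decimal places; limit is 1.
Rounded to 1 decimal place: 11048.7 J.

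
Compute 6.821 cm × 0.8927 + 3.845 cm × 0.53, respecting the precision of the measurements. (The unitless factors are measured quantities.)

6.821 × 0.8927 = 6.0891067 → 6.089 cm (4 s.f., last digit at the 10^-3 place).
3.845 × 0.53 = 2.03785 → 2.0 cm (2 s.f., last digit at the 10^-1 place).
Sum: 8.1269567 cm; keep the coarser place, 10^-1.
Result: 8.1 cm.

8.1 cm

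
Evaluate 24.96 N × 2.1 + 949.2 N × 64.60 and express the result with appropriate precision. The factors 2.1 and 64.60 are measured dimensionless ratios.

24.96 × 2.1 = 52.416 → 52 N (2 s.f., last digit at the 10^0 place).
949.2 × 64.60 = 61318.32 → 6.132 × 10⁴ N (4 s.f., last digit at the 10^1 place).
Sum: 61370.736 N; keep the coarser place, 10^1.
Result: 6.137 × 10⁴ N.

6.137 × 10⁴ N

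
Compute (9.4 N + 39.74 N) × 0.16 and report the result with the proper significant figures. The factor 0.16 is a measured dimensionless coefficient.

7.9 N

9.4 N + 39.74 N = 49.14 N; the sum is limited to 1 decimal place (3 s.f.).
Carrying full precision, 49.14 × 0.16 = 7.8624 N; 0.16 has 2 s.f., so the result keeps min(3, 2) = 2 s.f.
Rounded to 2 significant figures: 7.9 N.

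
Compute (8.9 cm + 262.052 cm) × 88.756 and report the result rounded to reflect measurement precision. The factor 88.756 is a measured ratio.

8.9 cm + 262.052 cm = 270.952 cm; the sum is limited to 1 decimal place (4 s.f.).
Carrying full precision, 270.952 × 88.756 = 24048.615712 cm; 88.756 has 5 s.f., so the result keeps min(4, 5) = 4 s.f.
Rounded to 4 significant figures: 2.405 × 10^4 cm.

2.405 × 10^4 cm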